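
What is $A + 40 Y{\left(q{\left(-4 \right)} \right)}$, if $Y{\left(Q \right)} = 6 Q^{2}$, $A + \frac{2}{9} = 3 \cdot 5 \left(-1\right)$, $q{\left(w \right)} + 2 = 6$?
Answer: $\frac{34423}{9} \approx 3824.8$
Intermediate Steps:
$q{\left(w \right)} = 4$ ($q{\left(w \right)} = -2 + 6 = 4$)
$A = - \frac{137}{9}$ ($A = - \frac{2}{9} + 3 \cdot 5 \left(-1\right) = - \frac{2}{9} + 15 \left(-1\right) = - \frac{2}{9} - 15 = - \frac{137}{9} \approx -15.222$)
$A + 40 Y{\left(q{\left(-4 \right)} \right)} = - \frac{137}{9} + 40 \cdot 6 \cdot 4^{2} = - \frac{137}{9} + 40 \cdot 6 \cdot 16 = - \frac{137}{9} + 40 \cdot 96 = - \frac{137}{9} + 3840 = \frac{34423}{9}$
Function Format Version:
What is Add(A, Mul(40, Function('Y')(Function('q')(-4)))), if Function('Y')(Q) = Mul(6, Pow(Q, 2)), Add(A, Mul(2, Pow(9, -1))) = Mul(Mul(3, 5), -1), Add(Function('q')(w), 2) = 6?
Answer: Rational(34423, 9) ≈ 3824.8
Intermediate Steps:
Function('q')(w) = 4 (Function('q')(w) = Add(-2, 6) = 4)
A = Rational(-137, 9) (A = Add(Rational(-2, 9), Mul(Mul(3, 5), -1)) = Add(Rational(-2, 9), Mul(15, -1)) = Add(Rational(-2, 9), -15) = Rational(-137, 9) ≈ -15.222)
Add(A, Mul(40, Function('Y')(Function('q')(-4)))) = Add(Rational(-137, 9), Mul(40, Mul(6, Pow(4, 2)))) = Add(Rational(-137, 9), Mul(40, Mul(6, 16))) = Add(Rational(-137, 9), Mul(40, 96)) = Add(Rational(-137, 9), 3840) = Rational(34423, 9)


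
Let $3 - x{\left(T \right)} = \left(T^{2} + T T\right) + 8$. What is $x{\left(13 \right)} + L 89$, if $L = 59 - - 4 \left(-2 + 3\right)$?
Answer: $5264$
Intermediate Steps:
$x{\left(T \right)} = -5 - 2 T^{2}$ ($x{\left(T \right)} = 3 - \left(\left(T^{2} + T T\right) + 8\right) = 3 - \left(\left(T^{2} + T^{2}\right) + 8\right) = 3 - \left(2 T^{2} + 8\right) = 3 - \left(8 + 2 T^{2}\right) = -5 - 2 T^{2}$)
$L = 63$ ($L = 59 - \left(-4\right) 1 = 59 - -4 = 59 + 4 = 63$)
$x{\left(13 \right)} + L 89 = \left(-5 - 2 \cdot 13^{2}\right) + 63 \cdot 89 = \left(-5 - 338\right) + 5607 = -343 + 5607 = 5264$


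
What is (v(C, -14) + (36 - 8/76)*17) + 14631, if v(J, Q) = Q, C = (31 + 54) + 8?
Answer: 289317/19 ≈ 15227.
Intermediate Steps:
C = 93 (C = 85 + 8 = 93)
(v(C, -14) + (36 - 8/76)*17) + 14631 = (-14 + (36 - 8/76)*17) + 14631 = (-14 + (36 - 8*1/76)*17) + 14631 = (-14 + (36 - 2/19)*17) + 14631 = (-14 + (682/19)*17) + 14631 = (-14 + 11594/19) + 14631 = 11328/19 + 14631 = 289317/19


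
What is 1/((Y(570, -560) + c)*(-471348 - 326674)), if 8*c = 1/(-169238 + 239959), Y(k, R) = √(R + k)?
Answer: 282884/1277207995274641629 - 160046714912*√10/1277207995274641629 ≈ -3.9626e-7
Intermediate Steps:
c = 1/565768 (c = 1/(8*(-169238 + 239959)) = (⅛)/70721 = (⅛)*(1/70721) = 1/565768 ≈ 1.7675e-6)
1/((Y(570, -560) + c)*(-471348 - 326674)) = 1/((√(-560 + 570) + 1/565768)*(-471348 - 326674)) = 1/((√10 + 1/565768)*(-798022)) = 1/((1/565768 + √10)*(-798022)) = 1/(-399011/282884 - 798022*√10)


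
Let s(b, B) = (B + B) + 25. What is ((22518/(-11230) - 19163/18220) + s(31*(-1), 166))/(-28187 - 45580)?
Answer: -1448410115/301870202604 ≈ -0.0047981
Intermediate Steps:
s(b, B) = 25 + 2*B (s(b, B) = 2*B + 25 = 25 + 2*B)
((22518/(-11230) - 19163/18220) + s(31*(-1), 166))/(-28187 - 45580) = ((22518/(-11230) - 19163/18220) + (25 + 2*166))/(-28187 - 45580) = ((22518*(-1/11230) - 19163*1/18220) + (25 + 332))/(-73767) = ((-11259/5615 - 19163/18220) + 357)*(-1/73767) = (-12509569/4092212 + 357)*(-1/73767) = (1448410115/4092212)*(-1/73767) = -1448410115/301870202604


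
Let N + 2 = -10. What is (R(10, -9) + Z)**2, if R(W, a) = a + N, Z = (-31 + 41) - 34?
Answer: 2025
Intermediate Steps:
N = -12 (N = -2 - 10 = -12)
Z = -24 (Z = 10 - 34 = -24)
R(W, a) = -12 + a (R(W, a) = a - 12 = -12 + a)
(R(10, -9) + Z)**2 = ((-12 - 9) - 24)**2 = (-21 - 24)**2 = (-45)**2 = 2025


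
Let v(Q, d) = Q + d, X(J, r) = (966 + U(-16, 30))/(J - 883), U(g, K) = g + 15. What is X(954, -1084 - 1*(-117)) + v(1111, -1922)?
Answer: -56616/71 ≈ -797.41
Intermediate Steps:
U(g, K) = 15 + g
X(J, r) = 965/(-883 + J) (X(J, r) = (966 + (15 - 16))/(J - 883) = (966 - 1)/(-883 + J) = 965/(-883 + J))
X(954, -1084 - 1*(-117)) + v(1111, -1922) = 965/(-883 + 954) + (1111 - 1922) = 965/71 - 811 = -56616/71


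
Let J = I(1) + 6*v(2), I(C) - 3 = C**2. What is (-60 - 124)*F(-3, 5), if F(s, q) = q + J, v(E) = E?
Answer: -3864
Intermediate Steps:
I(C) = 3 + C**2
J = 16 (J = (3 + 1**2) + 6*2 = (3 + 1) + 12 = 4 + 12 = 16)
F(s, q) = 16 + q (F(s, q) = q + 16 = 16 + q)
(-60 - 124)*F(-3, 5) = (-60 - 124)*(16 + 5) = -184*21 = -3864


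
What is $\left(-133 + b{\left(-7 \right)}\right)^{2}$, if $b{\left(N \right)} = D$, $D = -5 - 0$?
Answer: $19044$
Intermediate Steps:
$D = -5$ ($D = -5 + 0 = -5$)
$b{\left(N \right)} = -5$
$\left(-133 + b{\left(-7 \right)}\right)^{2} = \left(-133 - 5\right)^{2} = \left(-138\right)^{2} = 19044$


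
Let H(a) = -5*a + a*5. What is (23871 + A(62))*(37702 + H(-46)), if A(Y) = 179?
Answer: 906733100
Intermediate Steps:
H(a) = 0 (H(a) = -5*a + 5*a = 0)
(23871 + A(62))*(37702 + H(-46)) = (23871 + 179)*(37702 + 0) = 24050*37702 = 906733100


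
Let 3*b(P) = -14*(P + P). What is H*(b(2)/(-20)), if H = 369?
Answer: 1722/5 ≈ 344.40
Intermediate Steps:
b(P) = -28*P/3 (b(P) = (-14*(P + P))/3 = (-28*P)/3 = -28*P/3)
H*(b(2)/(-20)) = 369*(-28/3*2/(-20)) = 369*(-56/3*(-1/20)) = 369*(14/15) = 1722/5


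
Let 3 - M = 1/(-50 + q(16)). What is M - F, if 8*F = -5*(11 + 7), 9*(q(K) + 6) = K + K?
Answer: 6735/472 ≈ 14.269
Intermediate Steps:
q(K) = -6 + 2*K/9 (q(K) = -6 + (K + K)/9 = -6 + (2*K)/9 = -6 + 2*K/9)
F = -45/4 (F = (-5*(11 + 7))/8 = (-5*18)/8 = (⅛)*(-90) = -45/4 ≈ -11.250)
M = 1425/472 (M = 3 - 1/(-50 + (-6 + (2/9)*16)) = 3 - 1/(-50 + (-6 + 32/9)) = 3 - 1/(-50 - 22/9) = 3 - 1/(-472/9) = 3 - 1*(-9/472) = 3 + 9/472 = 1425/472 ≈ 3.0191)
M - F = 1425/472 - 1*(-45/4) = 1425/472 + 45/4 = 6735/472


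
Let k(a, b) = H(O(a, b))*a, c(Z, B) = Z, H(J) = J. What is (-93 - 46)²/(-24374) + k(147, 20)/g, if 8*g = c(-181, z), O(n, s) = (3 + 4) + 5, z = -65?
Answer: -347462989/4411694 ≈ -78.760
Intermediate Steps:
O(n, s) = 12 (O(n, s) = 7 + 5 = 12)
k(a, b) = 12*a
g = -181/8 (g = (⅛)*(-181) = -181/8 ≈ -22.625)
(-93 - 46)²/(-24374) + k(147, 20)/g = (-93 - 46)²/(-24374) + (12*147)/(-181/8) = (-139)²*(-1/24374) + 1764*(-8/181) = 19321*(-1/24374) - 14112/181 = -19321/24374 - 14112/181 = -347462989/4411694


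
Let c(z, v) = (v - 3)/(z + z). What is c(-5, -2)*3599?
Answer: 3599/2 ≈ 1799.5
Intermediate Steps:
c(z, v) = (-3 + v)/(2*z) (c(z, v) = (-3 + v)/((2*z)) = (-3 + v)*(1/(2*z)) = (-3 + v)/(2*z))
c(-5, -2)*3599 = ((1/2)*(-3 - 2)/(-5))*3599 = ((1/2)*(-1/5)*(-5))*3599 = (1/2)*3599 = 3599/2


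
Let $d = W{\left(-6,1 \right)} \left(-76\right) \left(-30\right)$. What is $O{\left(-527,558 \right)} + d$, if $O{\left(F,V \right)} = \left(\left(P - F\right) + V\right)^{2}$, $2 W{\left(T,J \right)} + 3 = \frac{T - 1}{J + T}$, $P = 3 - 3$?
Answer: $1175401$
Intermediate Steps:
$P = 0$
$W{\left(T,J \right)} = - \frac{3}{2} + \frac{-1 + T}{2 \left(J + T\right)}$ ($W{\left(T,J \right)} = - \frac{3}{2} + \frac{\left(T - 1\right) \frac{1}{J + T}}{2} = - \frac{3}{2} + \frac{\left(-1 + T\right) \frac{1}{J + T}}{2} = - \frac{3}{2} + \frac{\frac{1}{J + T} \left(-1 + T\right)}{2} = - \frac{3}{2} + \frac{-1 + T}{2 \left(J + T\right)}$)
$O{\left(F,V \right)} = \left(V - F\right)^{2}$ ($O{\left(F,V \right)} = \left(\left(0 - F\right) + V\right)^{2} = \left(- F + V\right)^{2} = \left(V - F\right)^{2}$)
$d = -1824$ ($d = \frac{- \frac{1}{2} - -6 - \frac{3}{2}}{1 - 6} \left(-76\right) \left(-30\right) = \frac{- \frac{1}{2} + 6 - \frac{3}{2}}{-5} \left(-76\right) \left(-30\right) = \left(- \frac{1}{5}\right) 4 \left(-76\right) \left(-30\right) = \left(- \frac{4}{5}\right) \left(-76\right) \left(-30\right) = \frac{304}{5} \left(-30\right) = -1824$)
$O{\left(-527,558 \right)} + d = \left(558 - -527\right)^{2} - 1824 = \left(558 + 527\right)^{2} - 1824 = 1085^{2} - 1824 = 1177225 - 1824 = 1175401$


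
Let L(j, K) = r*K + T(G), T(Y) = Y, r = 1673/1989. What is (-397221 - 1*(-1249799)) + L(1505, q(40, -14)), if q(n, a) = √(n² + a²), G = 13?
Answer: 852591 + 3346*√449/1989 ≈ 8.5263e+5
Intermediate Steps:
r = 1673/1989 (r = 1673*(1/1989) = 1673/1989 ≈ 0.84113)
q(n, a) = √(a² + n²)
L(j, K) = 13 + 1673*K/1989 (L(j, K) = 1673*K/1989 + 13 = 13 + 1673*K/1989)
(-397221 - 1*(-1249799)) + L(1505, q(40, -14)) = (-397221 - 1*(-1249799)) + (13 + 1673*√((-14)² + 40²)/1989) = (-397221 + 1249799) + (13 + 1673*√(196 + 1600)/1989) = 852578 + (13 + 1673*√1796/1989) = 852578 + (13 + 1673*(2*√449)/1989) = 852578 + (13 + 3346*√449/1989) = 852591 + 3346*√449/1989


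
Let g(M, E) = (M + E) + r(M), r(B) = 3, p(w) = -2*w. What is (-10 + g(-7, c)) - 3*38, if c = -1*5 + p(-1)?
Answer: -131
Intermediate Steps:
c = -3 (c = -1*5 - 2*(-1) = -5 + 2 = -3)
g(M, E) = 3 + E + M (g(M, E) = (M + E) + 3 = (E + M) + 3 = 3 + E + M)
(-10 + g(-7, c)) - 3*38 = (-10 + (3 - 3 - 7)) - 3*38 = (-10 - 7) - 114 = -17 - 114 = -131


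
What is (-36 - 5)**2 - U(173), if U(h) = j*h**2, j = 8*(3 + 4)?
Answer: -1674343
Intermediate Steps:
j = 56 (j = 8*7 = 56)
U(h) = 56*h**2
(-36 - 5)**2 - U(173) = (-36 - 5)**2 - 56*173**2 = (-41)**2 - 56*29929 = 1681 - 1*1676024 = 1681 - 1676024 = -1674343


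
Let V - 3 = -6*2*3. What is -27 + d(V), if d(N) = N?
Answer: -60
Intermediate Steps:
V = -33 (V = 3 - 6*2*3 = 3 - 12*3 = 3 - 1*36 = 3 - 36 = -33)
-27 + d(V) = -27 - 33 = -60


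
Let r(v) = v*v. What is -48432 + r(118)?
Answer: -34508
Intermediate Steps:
r(v) = v**2
-48432 + r(118) = -48432 + 118**2 = -48432 + 13924 = -34508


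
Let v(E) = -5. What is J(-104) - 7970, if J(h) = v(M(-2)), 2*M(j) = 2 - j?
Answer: -7975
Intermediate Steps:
M(j) = 1 - j/2 (M(j) = (2 - j)/2 = 1 - j/2)
J(h) = -5
J(-104) - 7970 = -5 - 7970 = -7975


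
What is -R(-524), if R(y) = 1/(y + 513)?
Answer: 1/11 ≈ 0.090909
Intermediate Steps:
R(y) = 1/(513 + y)
-R(-524) = -1/(513 - 524) = -1/(-11) = -1*(-1/11) = 1/11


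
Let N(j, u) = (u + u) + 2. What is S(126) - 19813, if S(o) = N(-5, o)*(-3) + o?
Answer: -20449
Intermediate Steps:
N(j, u) = 2 + 2*u (N(j, u) = 2*u + 2 = 2 + 2*u)
S(o) = -6 - 5*o (S(o) = (2 + 2*o)*(-3) + o = (-6 - 6*o) + o = -6 - 5*o)
S(126) - 19813 = (-6 - 5*126) - 19813 = (-6 - 630) - 19813 = -636 - 19813 = -20449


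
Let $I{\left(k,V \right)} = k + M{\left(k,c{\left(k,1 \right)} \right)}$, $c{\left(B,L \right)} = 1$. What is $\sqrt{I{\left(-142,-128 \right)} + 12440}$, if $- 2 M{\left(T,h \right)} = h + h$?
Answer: $\sqrt{12297} \approx 110.89$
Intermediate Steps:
$M{\left(T,h \right)} = - h$ ($M{\left(T,h \right)} = - \frac{h + h}{2} = - \frac{2 h}{2} = - h$)
$I{\left(k,V \right)} = -1 + k$ ($I{\left(k,V \right)} = k - 1 = -1 + k$)
$\sqrt{I{\left(-142,-128 \right)} + 12440} = \sqrt{\left(-1 - 142\right) + 12440} = \sqrt{-143 + 12440} = \sqrt{12297}$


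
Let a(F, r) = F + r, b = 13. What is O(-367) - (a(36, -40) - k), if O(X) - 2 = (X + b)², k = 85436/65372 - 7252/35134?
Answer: 35979946467717/287097481 ≈ 1.2532e+5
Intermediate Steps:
k = 315953835/287097481 (k = 85436*(1/65372) - 7252*1/35134 = 21359/16343 - 3626/17567 = 315953835/287097481 ≈ 1.1005)
O(X) = 2 + (13 + X)² (O(X) = 2 + (X + 13)² = 2 + (13 + X)²)
O(-367) - (a(36, -40) - k) = (2 + (13 - 367)²) - ((36 - 40) - 1*315953835/287097481) = (2 + (-354)²) - (-4 - 315953835/287097481) = (2 + 125316) - 1*(-1464343759/287097481) = 125318 + 1464343759/287097481 = 35979946467717/287097481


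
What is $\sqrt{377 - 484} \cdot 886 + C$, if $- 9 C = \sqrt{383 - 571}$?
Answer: $\frac{2 i \left(- \sqrt{47} + 3987 \sqrt{107}\right)}{9} \approx 9163.3 i$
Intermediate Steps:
$C = - \frac{2 i \sqrt{47}}{9}$ ($C = - \frac{\sqrt{383 - 571}}{9} = - \frac{\sqrt{-188}}{9} = - \frac{2 i \sqrt{47}}{9} \approx - 1.5235 i$)
$\sqrt{377 - 484} \cdot 886 + C = \sqrt{377 - 484} \cdot 886 - \frac{2 i \sqrt{47}}{9} = \sqrt{-107} \cdot 886 - \frac{2 i \sqrt{47}}{9} = i \sqrt{107} \cdot 886 - \frac{2 i \sqrt{47}}{9} = 886 i \sqrt{107} - \frac{2 i \sqrt{47}}{9}$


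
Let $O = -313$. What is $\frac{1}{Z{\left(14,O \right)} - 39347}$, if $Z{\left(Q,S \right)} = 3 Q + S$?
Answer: $- \frac{1}{39618} \approx -2.5241 \cdot 10^{-5}$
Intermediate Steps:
$Z{\left(Q,S \right)} = S + 3 Q$
$\frac{1}{Z{\left(14,O \right)} - 39347} = \frac{1}{\left(-313 + 3 \cdot 14\right) - 39347} = \frac{1}{\left(-313 + 42\right) - 39347} = \frac{1}{-271 - 39347} = \frac{1}{-39618} = - \frac{1}{39618}$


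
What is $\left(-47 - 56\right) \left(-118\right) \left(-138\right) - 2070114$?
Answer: $-3747366$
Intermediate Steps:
$\left(-47 - 56\right) \left(-118\right) \left(-138\right) - 2070114 = \left(-103\right) \left(-118\right) \left(-138\right) - 2070114 = 12154 \left(-138\right) - 2070114 = -1677252 - 2070114 = -3747366$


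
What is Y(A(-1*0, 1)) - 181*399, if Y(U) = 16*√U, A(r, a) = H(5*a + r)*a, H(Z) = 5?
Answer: -72219 + 16*√5 ≈ -72183.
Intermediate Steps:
A(r, a) = 5*a
Y(A(-1*0, 1)) - 181*399 = 16*√(5*1) - 181*399 = 16*√5 - 72219 = -72219 + 16*√5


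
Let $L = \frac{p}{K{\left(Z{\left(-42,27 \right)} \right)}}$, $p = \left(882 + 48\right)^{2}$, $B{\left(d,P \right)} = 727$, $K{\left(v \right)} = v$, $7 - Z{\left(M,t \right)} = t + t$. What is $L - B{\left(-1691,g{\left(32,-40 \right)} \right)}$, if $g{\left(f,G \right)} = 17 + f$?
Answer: $- \frac{899069}{47} \approx -19129.0$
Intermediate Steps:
$Z{\left(M,t \right)} = 7 - 2 t$ ($Z{\left(M,t \right)} = 7 - \left(t + t\right) = 7 - 2 t$)
$p = 864900$ ($p = 930^{2} = 864900$)
$L = - \frac{864900}{47}$ ($L = \frac{864900}{7 - 54} = \frac{864900}{-47} = 864900 \left(- \frac{1}{47}\right) = - \frac{864900}{47} \approx -18402.0$)
$L - B{\left(-1691,g{\left(32,-40 \right)} \right)} = - \frac{864900}{47} - 727 = - \frac{899069}{47}$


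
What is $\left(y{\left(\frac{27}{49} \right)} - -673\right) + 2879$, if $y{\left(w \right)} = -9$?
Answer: $3543$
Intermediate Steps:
$\left(y{\left(\frac{27}{49} \right)} - -673\right) + 2879 = \left(-9 - -673\right) + 2879 = \left(-9 + 673\right) + 2879 = 664 + 2879 = 3543$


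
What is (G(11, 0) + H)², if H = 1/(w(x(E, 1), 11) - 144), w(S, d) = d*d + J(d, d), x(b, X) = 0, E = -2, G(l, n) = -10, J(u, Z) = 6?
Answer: 29241/289 ≈ 101.18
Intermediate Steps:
w(S, d) = 6 + d² (w(S, d) = d*d + 6 = d² + 6 = 6 + d²)
H = -1/17 (H = 1/((6 + 11²) - 144) = 1/((6 + 121) - 144) = 1/(127 - 144) = 1/(-17) = -1/17 ≈ -0.058824)
(G(11, 0) + H)² = (-10 - 1/17)² = (-171/17)² = 29241/289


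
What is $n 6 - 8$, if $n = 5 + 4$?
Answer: $46$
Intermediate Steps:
$n = 9$
$n 6 - 8 = 9 \cdot 6 - 8 = 54 - 8 = 46$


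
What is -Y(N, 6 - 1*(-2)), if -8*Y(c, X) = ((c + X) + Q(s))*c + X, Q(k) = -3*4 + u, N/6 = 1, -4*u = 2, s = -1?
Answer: 17/8 ≈ 2.1250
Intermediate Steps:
u = -1/2 (u = -1/4*2 = -1/2 ≈ -0.50000)
N = 6 (N = 6*1 = 6)
Q(k) = -25/2 (Q(k) = -3*4 - 1/2 = -12 - 1/2 = -25/2)
Y(c, X) = -X/8 - c*(-25/2 + X + c)/8 (Y(c, X) = -(((c + X) - 25/2)*c + X)/8 = -(((X + c) - 25/2)*c + X)/8 = -((-25/2 + X + c)*c + X)/8 = -(c*(-25/2 + X + c) + X)/8 = -(X + c*(-25/2 + X + c))/8 = -X/8 - c*(-25/2 + X + c)/8)
-Y(N, 6 - 1*(-2)) = -(-(6 - 1*(-2))/8 - 1/8*6**2 + (25/16)*6 - 1/8*(6 - 1*(-2))*6) = -(-(6 + 2)/8 - 1/8*36 + 75/8 - 1/8*(6 + 2)*6) = -(-1/8*8 - 9/2 + 75/8 - 1/8*8*6) = -(-1 - 9/2 + 75/8 - 6) = -1*(-17/8) = 17/8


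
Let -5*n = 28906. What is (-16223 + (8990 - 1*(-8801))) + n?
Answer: -21066/5 ≈ -4213.2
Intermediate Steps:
n = -28906/5 (n = -1/5*28906 = -28906/5 ≈ -5781.2)
(-16223 + (8990 - 1*(-8801))) + n = (-16223 + (8990 - 1*(-8801))) - 28906/5 = (-16223 + (8990 + 8801)) - 28906/5 = (-16223 + 17791) - 28906/5 = 1568 - 28906/5 = -21066/5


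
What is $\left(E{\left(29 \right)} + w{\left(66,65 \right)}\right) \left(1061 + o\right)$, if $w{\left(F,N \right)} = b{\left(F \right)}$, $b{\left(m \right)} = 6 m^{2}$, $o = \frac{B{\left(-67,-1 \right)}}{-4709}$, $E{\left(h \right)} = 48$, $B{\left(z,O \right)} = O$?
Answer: $\frac{130821810000}{4709} \approx 2.7781 \cdot 10^{7}$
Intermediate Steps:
$o = \frac{1}{4709}$ ($o = - \frac{1}{-4709} = \left(-1\right) \left(- \frac{1}{4709}\right) = \frac{1}{4709} \approx 0.00021236$)
$w{\left(F,N \right)} = 6 F^{2}$
$\left(E{\left(29 \right)} + w{\left(66,65 \right)}\right) \left(1061 + o\right) = \left(48 + 6 \cdot 66^{2}\right) \left(1061 + \frac{1}{4709}\right) = \left(48 + 6 \cdot 4356\right) \frac{4996250}{4709} = \left(48 + 26136\right) \frac{4996250}{4709} = 26184 \cdot \frac{4996250}{4709} = \frac{130821810000}{4709}$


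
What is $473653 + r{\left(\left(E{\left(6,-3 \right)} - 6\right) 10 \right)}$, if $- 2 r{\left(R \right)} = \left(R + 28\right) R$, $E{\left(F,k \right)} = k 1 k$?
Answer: $472783$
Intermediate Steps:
$E{\left(F,k \right)} = k^{2}$ ($E{\left(F,k \right)} = k k = k^{2}$)
$r{\left(R \right)} = - \frac{R \left(28 + R\right)}{2}$ ($r{\left(R \right)} = - \frac{\left(R + 28\right) R}{2} = - \frac{\left(28 + R\right) R}{2} = - \frac{R \left(28 + R\right)}{2}$)
$473653 + r{\left(\left(E{\left(6,-3 \right)} - 6\right) 10 \right)} = 473653 - \frac{\left(\left(-3\right)^{2} - 6\right) 10 \left(28 + \left(\left(-3\right)^{2} - 6\right) 10\right)}{2} = 473653 - \frac{\left(9 - 6\right) 10 \left(28 + \left(9 - 6\right) 10\right)}{2} = 473653 - \frac{3 \cdot 10 \left(28 + 3 \cdot 10\right)}{2} = 473653 - 15 \left(28 + 30\right) = 473653 - 15 \cdot 58 = 473653 - 870 = 472783$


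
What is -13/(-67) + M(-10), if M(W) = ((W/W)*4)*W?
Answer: -2667/67 ≈ -39.806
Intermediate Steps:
M(W) = 4*W (M(W) = (1*4)*W = 4*W)
-13/(-67) + M(-10) = -13/(-67) + 4*(-10) = -13*(-1/67) - 40 = 13/67 - 40 = -2667/67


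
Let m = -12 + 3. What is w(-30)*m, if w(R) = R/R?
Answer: -9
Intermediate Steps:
w(R) = 1
m = -9
w(-30)*m = 1*(-9) = -9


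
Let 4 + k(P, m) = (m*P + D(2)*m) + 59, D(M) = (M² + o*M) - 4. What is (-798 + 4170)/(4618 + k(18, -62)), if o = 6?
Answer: 3372/2813 ≈ 1.1987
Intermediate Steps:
D(M) = -4 + M² + 6*M (D(M) = (M² + 6*M) - 4 = -4 + M² + 6*M)
k(P, m) = 55 + 12*m + P*m (k(P, m) = -4 + ((m*P + (-4 + 2² + 6*2)*m) + 59) = -4 + ((P*m + (-4 + 4 + 12)*m) + 59) = -4 + ((P*m + 12*m) + 59) = -4 + ((12*m + P*m) + 59) = -4 + (59 + 12*m + P*m) = 55 + 12*m + P*m)
(-798 + 4170)/(4618 + k(18, -62)) = (-798 + 4170)/(4618 + (55 + 12*(-62) + 18*(-62))) = 3372/(4618 + (55 - 744 - 1116)) = 3372/(4618 - 1805) = 3372/2813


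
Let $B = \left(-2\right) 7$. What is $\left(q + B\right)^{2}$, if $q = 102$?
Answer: $7744$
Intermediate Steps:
$B = -14$
$\left(q + B\right)^{2} = \left(102 - 14\right)^{2} = 88^{2} = 7744$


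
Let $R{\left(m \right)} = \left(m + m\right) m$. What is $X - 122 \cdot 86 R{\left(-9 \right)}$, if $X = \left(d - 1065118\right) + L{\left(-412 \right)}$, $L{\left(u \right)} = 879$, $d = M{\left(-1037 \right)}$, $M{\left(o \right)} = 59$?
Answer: $-2763884$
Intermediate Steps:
$d = 59$
$R{\left(m \right)} = 2 m^{2}$ ($R{\left(m \right)} = 2 m m = 2 m^{2}$)
$X = -1064180$ ($X = \left(59 - 1065118\right) + 879 = -1065059 + 879 = -1064180$)
$X - 122 \cdot 86 R{\left(-9 \right)} = -1064180 - 122 \cdot 86 \cdot 2 \left(-9\right)^{2} = -1064180 - 10492 \cdot 2 \cdot 81 = -1064180 - 10492 \cdot 162 = -1064180 - 1699704 = -2763884$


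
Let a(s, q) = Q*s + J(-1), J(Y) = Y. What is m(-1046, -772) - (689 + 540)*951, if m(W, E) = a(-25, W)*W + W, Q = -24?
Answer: -1796379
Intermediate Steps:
a(s, q) = -1 - 24*s (a(s, q) = -24*s - 1 = -1 - 24*s)
m(W, E) = 600*W (m(W, E) = (-1 - 24*(-25))*W + W = (-1 + 600)*W + W = 599*W + W = 600*W)
m(-1046, -772) - (689 + 540)*951 = 600*(-1046) - (689 + 540)*951 = -627600 - 1229*951 = -627600 - 1*1168779 = -627600 - 1168779 = -1796379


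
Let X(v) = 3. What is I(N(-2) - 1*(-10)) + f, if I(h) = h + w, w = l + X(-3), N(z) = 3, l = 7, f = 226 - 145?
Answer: 104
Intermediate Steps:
f = 81
w = 10 (w = 7 + 3 = 10)
I(h) = 10 + h (I(h) = h + 10 = 10 + h)
I(N(-2) - 1*(-10)) + f = (10 + (3 - 1*(-10))) + 81 = (10 + (3 + 10)) + 81 = (10 + 13) + 81 = 23 + 81 = 104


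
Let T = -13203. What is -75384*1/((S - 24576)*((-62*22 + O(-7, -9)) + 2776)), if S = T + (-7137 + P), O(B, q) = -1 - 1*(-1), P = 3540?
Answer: 3141/2434288 ≈ 0.0012903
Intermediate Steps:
O(B, q) = 0 (O(B, q) = -1 + 1 = 0)
S = -16800 (S = -13203 + (-7137 + 3540) = -13203 - 3597 = -16800)
-75384*1/((S - 24576)*((-62*22 + O(-7, -9)) + 2776)) = -75384*1/((-16800 - 24576)*((-62*22 + 0) + 2776)) = -75384*(-1/(41376*((-1364 + 0) + 2776))) = -75384*(-1/(41376*(-1364 + 2776))) = -75384/(1412*(-41376)) = -75384/(-58422912) = -75384*(-1/58422912) = 3141/2434288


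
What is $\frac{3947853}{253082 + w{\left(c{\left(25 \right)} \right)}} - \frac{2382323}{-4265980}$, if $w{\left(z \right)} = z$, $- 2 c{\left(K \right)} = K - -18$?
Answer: $\frac{1661365122903}{102814383980} \approx 16.159$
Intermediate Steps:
$c{\left(K \right)} = -9 - \frac{K}{2}$ ($c{\left(K \right)} = - \frac{K - -18}{2} = - \frac{K + 18}{2} = - \frac{18 + K}{2} = -9 - \frac{K}{2}$)
$\frac{3947853}{253082 + w{\left(c{\left(25 \right)} \right)}} - \frac{2382323}{-4265980} = \frac{3947853}{253082 - \frac{43}{2}} - \frac{2382323}{-4265980} = \frac{3947853}{253082 - \frac{43}{2}} - - \frac{2382323}{4265980} = \frac{3947853}{253082 - \frac{43}{2}} + \frac{2382323}{4265980} = \frac{3947853}{\frac{506121}{2}} + \frac{2382323}{4265980} = 3947853 \cdot \frac{2}{506121} + \frac{2382323}{4265980} = \frac{375986}{24101} + \frac{2382323}{4265980} = \frac{1661365122903}{102814383980}$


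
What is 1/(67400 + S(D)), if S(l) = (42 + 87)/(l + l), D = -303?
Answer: 202/13614757 ≈ 1.4837e-5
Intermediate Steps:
S(l) = 129/(2*l) (S(l) = 129/((2*l)) = 129*(1/(2*l)) = 129/(2*l))
1/(67400 + S(D)) = 1/(67400 + (129/2)/(-303)) = 1/(67400 + (129/2)*(-1/303)) = 1/(67400 - 43/202) = 1/(13614757/202) = 202/13614757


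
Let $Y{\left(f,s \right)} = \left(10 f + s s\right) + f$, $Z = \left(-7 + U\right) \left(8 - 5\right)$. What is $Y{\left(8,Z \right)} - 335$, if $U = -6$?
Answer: $1274$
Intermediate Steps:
$Z = -39$ ($Z = \left(-7 - 6\right) \left(8 - 5\right) = \left(-13\right) 3 = -39$)
$Y{\left(f,s \right)} = s^{2} + 11 f$ ($Y{\left(f,s \right)} = \left(10 f + s^{2}\right) + f = \left(s^{2} + 10 f\right) + f = s^{2} + 11 f$)
$Y{\left(8,Z \right)} - 335 = \left(\left(-39\right)^{2} + 11 \cdot 8\right) - 335 = \left(1521 + 88\right) - 335 = 1609 - 335 = 1274$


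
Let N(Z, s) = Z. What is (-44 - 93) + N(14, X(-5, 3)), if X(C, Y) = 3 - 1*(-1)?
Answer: -123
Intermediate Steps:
X(C, Y) = 4 (X(C, Y) = 3 + 1 = 4)
(-44 - 93) + N(14, X(-5, 3)) = (-44 - 93) + 14 = -137 + 14 = -123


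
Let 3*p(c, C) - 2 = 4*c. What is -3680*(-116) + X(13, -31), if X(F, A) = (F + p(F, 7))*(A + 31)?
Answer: 426880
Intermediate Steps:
p(c, C) = ⅔ + 4*c/3 (p(c, C) = ⅔ + (4*c)/3 = ⅔ + 4*c/3)
X(F, A) = (31 + A)*(⅔ + 7*F/3) (X(F, A) = (F + (⅔ + 4*F/3))*(A + 31) = (⅔ + 7*F/3)*(31 + A) = (31 + A)*(⅔ + 7*F/3))
-3680*(-116) + X(13, -31) = -3680*(-116) + (62/3 + (⅔)*(-31) + (217/3)*13 + (7/3)*(-31)*13) = -368*(-1160) + (62/3 - 62/3 + 2821/3 - 2821/3) = 426880 + 0 = 426880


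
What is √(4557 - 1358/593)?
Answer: √1601659199/593 ≈ 67.489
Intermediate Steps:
√(4557 - 1358/593) = √(2700943/593) = √1601659199/593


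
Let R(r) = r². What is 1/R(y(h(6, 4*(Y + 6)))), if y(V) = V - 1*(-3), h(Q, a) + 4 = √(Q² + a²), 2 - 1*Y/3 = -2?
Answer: (-1 + 6*√145)⁻² ≈ 0.00019699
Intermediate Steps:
Y = 12 (Y = 6 - 3*(-2) = 6 + 6 = 12)
h(Q, a) = -4 + √(Q² + a²)
y(V) = 3 + V (y(V) = V + 3 = 3 + V)
1/R(y(h(6, 4*(Y + 6)))) = 1/((3 + (-4 + √(6² + (4*(12 + 6))²)))²) = 1/((3 + (-4 + √(36 + (4*18)²)))²) = 1/((3 + (-4 + √(36 + 72²)))²) = 1/((3 + (-4 + √(36 + 5184)))²) = 1/((3 + (-4 + √5220))²) = 1/((3 + (-4 + 6*√145))²) = 1/((-1 + 6*√145)²) = (-1 + 6*√145)⁻²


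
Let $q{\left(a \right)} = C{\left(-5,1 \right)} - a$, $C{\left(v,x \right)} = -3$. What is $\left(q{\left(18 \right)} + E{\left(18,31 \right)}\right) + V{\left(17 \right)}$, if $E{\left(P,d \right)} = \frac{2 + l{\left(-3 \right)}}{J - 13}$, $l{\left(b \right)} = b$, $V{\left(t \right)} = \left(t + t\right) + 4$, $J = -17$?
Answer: $\frac{511}{30} \approx 17.033$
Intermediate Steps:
$V{\left(t \right)} = 4 + 2 t$ ($V{\left(t \right)} = 2 t + 4 = 4 + 2 t$)
$q{\left(a \right)} = -3 - a$
$E{\left(P,d \right)} = \frac{1}{30}$ ($E{\left(P,d \right)} = \frac{2 - 3}{-17 - 13} = - \frac{1}{-30} = \left(-1\right) \left(- \frac{1}{30}\right) = \frac{1}{30}$)
$\left(q{\left(18 \right)} + E{\left(18,31 \right)}\right) + V{\left(17 \right)} = \left(\left(-3 - 18\right) + \frac{1}{30}\right) + \left(4 + 2 \cdot 17\right) = \left(\left(-3 - 18\right) + \frac{1}{30}\right) + \left(4 + 34\right) = \left(-21 + \frac{1}{30}\right) + 38 = - \frac{629}{30} + 38 = \frac{511}{30}$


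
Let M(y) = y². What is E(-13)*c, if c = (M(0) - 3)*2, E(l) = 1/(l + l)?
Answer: 3/13 ≈ 0.23077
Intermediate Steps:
E(l) = 1/(2*l)
c = -6 (c = (0² - 3)*2 = (0 - 3)*2 = -3*2 = -6)
E(-13)*c = ((½)/(-13))*(-6) = ((½)*(-1/13))*(-6) = -1/26*(-6) = 3/13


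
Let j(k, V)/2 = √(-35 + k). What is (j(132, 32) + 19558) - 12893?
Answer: 6665 + 2*√97 ≈ 6684.7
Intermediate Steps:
j(k, V) = 2*√(-35 + k)
(j(132, 32) + 19558) - 12893 = (2*√(-35 + 132) + 19558) - 12893 = (2*√97 + 19558) - 12893 = (19558 + 2*√97) - 12893 = 6665 + 2*√97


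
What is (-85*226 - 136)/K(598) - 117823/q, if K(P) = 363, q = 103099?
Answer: -2037323003/37424937 ≈ -54.438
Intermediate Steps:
(-85*226 - 136)/K(598) - 117823/q = (-85*226 - 136)/363 - 117823/103099 = (-19210 - 136)*(1/363) - 117823*1/103099 = -19346*1/363 - 117823/103099 = -19346/363 - 117823/103099 = -2037323003/37424937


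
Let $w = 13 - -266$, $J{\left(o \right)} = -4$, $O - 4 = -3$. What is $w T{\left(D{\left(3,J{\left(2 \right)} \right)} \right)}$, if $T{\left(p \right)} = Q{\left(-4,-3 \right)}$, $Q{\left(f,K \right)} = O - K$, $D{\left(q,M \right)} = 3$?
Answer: $1116$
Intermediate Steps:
$O = 1$ ($O = 4 - 3 = 1$)
$Q{\left(f,K \right)} = 1 - K$
$T{\left(p \right)} = 4$ ($T{\left(p \right)} = 1 - -3 = 1 + 3 = 4$)
$w = 279$ ($w = 13 + 266 = 279$)
$w T{\left(D{\left(3,J{\left(2 \right)} \right)} \right)} = 279 \cdot 4 = 1116$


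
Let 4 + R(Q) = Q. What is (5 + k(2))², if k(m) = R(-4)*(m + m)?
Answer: 729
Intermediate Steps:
R(Q) = -4 + Q
k(m) = -16*m (k(m) = (-4 - 4)*(m + m) = -16*m)
(5 + k(2))² = (5 - 16*2)² = (5 - 32)² = (-27)² = 729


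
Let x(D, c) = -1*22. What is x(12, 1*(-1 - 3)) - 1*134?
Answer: -156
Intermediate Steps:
x(D, c) = -22
x(12, 1*(-1 - 3)) - 1*134 = -22 - 1*134 = -22 - 134 = -156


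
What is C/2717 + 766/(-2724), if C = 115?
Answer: -883981/3700554 ≈ -0.23888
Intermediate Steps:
C/2717 + 766/(-2724) = 115/2717 + 766/(-2724) = 115*(1/2717) + 766*(-1/2724) = 115/2717 - 383/1362 = -883981/3700554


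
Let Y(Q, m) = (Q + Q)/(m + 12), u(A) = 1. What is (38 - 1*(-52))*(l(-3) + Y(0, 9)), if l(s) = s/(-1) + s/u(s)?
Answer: 0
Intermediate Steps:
Y(Q, m) = 2*Q/(12 + m) (Y(Q, m) = (2*Q)/(12 + m) = 2*Q/(12 + m))
l(s) = 0 (l(s) = s/(-1) + s/1 = s*(-1) + s*1 = -s + s = 0)
(38 - 1*(-52))*(l(-3) + Y(0, 9)) = (38 - 1*(-52))*(0 + 2*0/(12 + 9)) = (38 + 52)*(0 + 2*0/21) = 90*(0 + 2*0*(1/21)) = 90*(0 + 0) = 90*0 = 0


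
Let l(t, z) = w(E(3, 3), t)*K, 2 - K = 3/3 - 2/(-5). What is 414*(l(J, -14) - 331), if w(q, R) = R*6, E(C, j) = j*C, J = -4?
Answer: -714978/5 ≈ -1.4300e+5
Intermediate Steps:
E(C, j) = C*j
w(q, R) = 6*R
K = ⅗ (K = 2 - (3/3 - 2/(-5)) = 2 - (3*(⅓) - 2*(-⅕)) = 2 - (1 + ⅖) = 2 - 1*7/5 = 2 - 7/5 = ⅗ ≈ 0.60000)
l(t, z) = 18*t/5 (l(t, z) = (6*t)*(⅗) = 18*t/5)
414*(l(J, -14) - 331) = 414*((18/5)*(-4) - 331) = 414*(-72/5 - 331) = 414*(-1727/5) = -714978/5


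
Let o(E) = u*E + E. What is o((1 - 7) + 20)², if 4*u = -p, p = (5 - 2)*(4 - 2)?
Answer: 49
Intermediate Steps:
p = 6 (p = 3*2 = 6)
u = -3/2 (u = (-1*6)/4 = (¼)*(-6) = -3/2 ≈ -1.5000)
o(E) = -E/2 (o(E) = -3*E/2 + E = -E/2)
o((1 - 7) + 20)² = (-((1 - 7) + 20)/2)² = (-(-6 + 20)/2)² = (-½*14)² = (-7)² = 49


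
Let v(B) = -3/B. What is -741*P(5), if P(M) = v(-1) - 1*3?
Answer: 0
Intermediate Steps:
P(M) = 0 (P(M) = -3/(-1) - 1*3 = -3*(-1) - 3 = 3 - 3 = 0)
-741*P(5) = -741*0 = 0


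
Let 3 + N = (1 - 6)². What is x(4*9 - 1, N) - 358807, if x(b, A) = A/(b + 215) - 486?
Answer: -44911614/125 ≈ -3.5929e+5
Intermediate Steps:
N = 22 (N = -3 + (1 - 6)² = -3 + (-5)² = -3 + 25 = 22)
x(b, A) = -486 + A/(215 + b) (x(b, A) = A/(215 + b) - 486 = -486 + A/(215 + b))
x(4*9 - 1, N) - 358807 = (-104490 + 22 - 486*(4*9 - 1))/(215 + (4*9 - 1)) - 358807 = (-104490 + 22 - 486*(36 - 1))/(215 + (36 - 1)) - 358807 = (-104490 + 22 - 486*35)/(215 + 35) - 358807 = (-104490 + 22 - 17010)/250 - 358807 = (1/250)*(-121478) - 358807 = -60739/125 - 358807 = -44911614/125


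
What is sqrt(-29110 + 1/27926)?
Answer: I*sqrt(22701767538434)/27926 ≈ 170.62*I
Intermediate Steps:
sqrt(-29110 + 1/27926) = sqrt(-812925859/27926) = I*sqrt(22701767538434)/27926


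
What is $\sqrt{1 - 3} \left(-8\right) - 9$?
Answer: $-9 - 8 i \sqrt{2} \approx -9.0 - 11.314 i$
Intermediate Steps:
$\sqrt{1 - 3} \left(-8\right) - 9 = \sqrt{-2} \left(-8\right) - 9 = i \sqrt{2} \left(-8\right) - 9 = - 8 i \sqrt{2} - 9 = -9 - 8 i \sqrt{2}$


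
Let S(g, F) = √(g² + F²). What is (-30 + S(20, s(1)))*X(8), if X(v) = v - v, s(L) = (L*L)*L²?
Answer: 0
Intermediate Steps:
s(L) = L⁴ (s(L) = L²*L² = L⁴)
S(g, F) = √(F² + g²)
X(v) = 0
(-30 + S(20, s(1)))*X(8) = (-30 + √((1⁴)² + 20²))*0 = (-30 + √(1² + 400))*0 = (-30 + √(1 + 400))*0 = (-30 + √401)*0 = 0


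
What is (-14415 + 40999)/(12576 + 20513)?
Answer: 26584/33089 ≈ 0.80341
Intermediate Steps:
(-14415 + 40999)/(12576 + 20513) = 26584/33089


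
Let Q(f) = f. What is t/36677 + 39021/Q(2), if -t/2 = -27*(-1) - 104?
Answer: 1431173525/73354 ≈ 19511.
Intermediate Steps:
t = 154 (t = -2*(-27*(-1) - 104) = -2*(27 - 104) = -2*(-77) = 154)
t/36677 + 39021/Q(2) = 154/36677 + 39021/2 = 1431173525/73354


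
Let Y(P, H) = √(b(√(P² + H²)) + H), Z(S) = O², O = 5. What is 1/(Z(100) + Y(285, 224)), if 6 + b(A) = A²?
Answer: -25/130994 + √131619/130994 ≈ 0.0025787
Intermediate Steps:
b(A) = -6 + A²
Z(S) = 25 (Z(S) = 5² = 25)
Y(P, H) = √(-6 + H + H² + P²) (Y(P, H) = √((-6 + (√(P² + H²))²) + H) = √((-6 + (√(H² + P²))²) + H) = √((-6 + (H² + P²)) + H) = √((-6 + H² + P²) + H) = √(-6 + H + H² + P²))
1/(Z(100) + Y(285, 224)) = 1/(25 + √(-6 + 224 + 224² + 285²)) = 1/(25 + √(-6 + 224 + 50176 + 81225)) = 1/(25 + √131619)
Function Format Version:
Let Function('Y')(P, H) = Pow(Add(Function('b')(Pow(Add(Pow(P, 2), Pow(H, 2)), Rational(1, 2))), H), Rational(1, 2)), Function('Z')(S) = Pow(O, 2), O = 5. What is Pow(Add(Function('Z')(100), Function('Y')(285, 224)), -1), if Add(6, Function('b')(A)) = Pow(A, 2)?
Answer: Add(Rational(-25, 130994), Mul(Rational(1, 130994), Pow(131619, Rational(1, 2)))) ≈ 0.0025787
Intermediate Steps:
Function('b')(A) = Add(-6, Pow(A, 2))
Function('Z')(S) = 25 (Function('Z')(S) = Pow(5, 2) = 25)
Function('Y')(P, H) = Pow(Add(-6, H, Pow(H, 2), Pow(P, 2)), Rational(1, 2)) (Function('Y')(P, H) = Pow(Add(Add(-6, Pow(Pow(Add(Pow(P, 2), Pow(H, 2)), Rational(1, 2)), 2)), H), Rational(1, 2)) = Pow(Add(Add(-6, Pow(Pow(Add(Pow(H, 2), Pow(P, 2)), Rational(1, 2)), 2)), H), Rational(1, 2)) = Pow(Add(Add(-6, Add(Pow(H, 2), Pow(P, 2))), H), Rational(1, 2)) = Pow(Add(Add(-6, Pow(H, 2), Pow(P, 2)), H), Rational(1, 2)) = Pow(Add(-6, H, Pow(H, 2), Pow(P, 2)), Rational(1, 2)))
Pow(Add(Function('Z')(100), Function('Y')(285, 224)), -1) = Pow(Add(25, Pow(Add(-6, 224, Pow(224, 2), Pow(285, 2)), Rational(1, 2))), -1) = Pow(Add(25, Pow(Add(-6, 224, 50176, 81225), Rational(1, 2))), -1) = Pow(Add(25, Pow(131619, Rational(1, 2))), -1)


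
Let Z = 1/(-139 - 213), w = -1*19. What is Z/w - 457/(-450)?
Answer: 1528433/1504800 ≈ 1.0157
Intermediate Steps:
w = -19
Z = -1/352 (Z = 1/(-352) = -1/352 ≈ -0.0028409)
Z/w - 457/(-450) = -1/352/(-19) - 457/(-450) = -1/352*(-1/19) - 457*(-1/450) = 1/6688 + 457/450 = 1528433/1504800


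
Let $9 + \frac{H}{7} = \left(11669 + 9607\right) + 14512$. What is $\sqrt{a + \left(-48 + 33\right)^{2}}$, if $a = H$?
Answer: $\sqrt{250678} \approx 500.68$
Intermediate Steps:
$H = 250453$ ($H = -63 + 7 \left(\left(11669 + 9607\right) + 14512\right) = -63 + 7 \left(21276 + 14512\right) = -63 + 7 \cdot 35788 = -63 + 250516 = 250453$)
$a = 250453$
$\sqrt{a + \left(-48 + 33\right)^{2}} = \sqrt{250453 + \left(-48 + 33\right)^{2}} = \sqrt{250453 + \left(-15\right)^{2}} = \sqrt{250453 + 225} = \sqrt{250678}$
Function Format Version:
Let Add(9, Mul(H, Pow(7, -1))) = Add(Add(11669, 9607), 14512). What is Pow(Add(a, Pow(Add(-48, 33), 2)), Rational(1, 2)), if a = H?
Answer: Pow(250678, Rational(1, 2)) ≈ 500.68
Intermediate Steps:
H = 250453 (H = Add(-63, Mul(7, Add(Add(11669, 9607), 14512))) = Add(-63, Mul(7, Add(21276, 14512))) = Add(-63, Mul(7, 35788)) = Add(-63, 250516) = 250453)
a = 250453
Pow(Add(a, Pow(Add(-48, 33), 2)), Rational(1, 2)) = Pow(Add(250453, Pow(Add(-48, 33), 2)), Rational(1, 2)) = Pow(Add(250453, Pow(-15, 2)), Rational(1, 2)) = Pow(Add(250453, 225), Rational(1, 2)) = Pow(250678, Rational(1, 2))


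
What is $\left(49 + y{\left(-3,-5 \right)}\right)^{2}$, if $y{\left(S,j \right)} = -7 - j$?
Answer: $2209$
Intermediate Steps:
$\left(49 + y{\left(-3,-5 \right)}\right)^{2} = \left(49 - 2\right)^{2} = 47^{2} = 2209$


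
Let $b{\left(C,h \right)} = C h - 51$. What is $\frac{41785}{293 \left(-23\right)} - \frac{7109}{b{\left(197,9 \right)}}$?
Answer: $- \frac{119861321}{11604558} \approx -10.329$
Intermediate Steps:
$b{\left(C,h \right)} = -51 + C h$
$\frac{41785}{293 \left(-23\right)} - \frac{7109}{b{\left(197,9 \right)}} = \frac{41785}{293 \left(-23\right)} - \frac{7109}{-51 + 197 \cdot 9} = \frac{41785}{-6739} - \frac{7109}{-51 + 1773} = 41785 \left(- \frac{1}{6739}\right) - \frac{7109}{1722} = - \frac{41785}{6739} - \frac{7109}{1722} = - \frac{119861321}{11604558}$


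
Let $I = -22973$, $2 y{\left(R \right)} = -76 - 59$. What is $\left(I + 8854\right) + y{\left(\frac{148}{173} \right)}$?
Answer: $- \frac{28373}{2} \approx -14187.0$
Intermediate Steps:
$y{\left(R \right)} = - \frac{135}{2}$ ($y{\left(R \right)} = \frac{-76 - 59}{2} = \frac{1}{2} \left(-135\right) = - \frac{135}{2}$)
$\left(I + 8854\right) + y{\left(\frac{148}{173} \right)} = \left(-22973 + 8854\right) - \frac{135}{2} = -14119 - \frac{135}{2} = - \frac{28373}{2}$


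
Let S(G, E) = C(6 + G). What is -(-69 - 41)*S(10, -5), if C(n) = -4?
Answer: -440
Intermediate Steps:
S(G, E) = -4
-(-69 - 41)*S(10, -5) = -(-69 - 41)*(-4) = -(-110)*(-4) = -1*440 = -440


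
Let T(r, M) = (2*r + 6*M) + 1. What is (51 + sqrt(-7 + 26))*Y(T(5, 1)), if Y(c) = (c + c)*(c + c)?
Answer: 58956 + 1156*sqrt(19) ≈ 63995.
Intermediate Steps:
T(r, M) = 1 + 2*r + 6*M
Y(c) = 4*c**2 (Y(c) = (2*c)*(2*c) = 4*c**2)
(51 + sqrt(-7 + 26))*Y(T(5, 1)) = (51 + sqrt(-7 + 26))*(4*(1 + 2*5 + 6*1)**2) = (51 + sqrt(19))*(4*(1 + 10 + 6)**2) = (51 + sqrt(19))*(4*17**2) = (51 + sqrt(19))*(4*289) = (51 + sqrt(19))*1156 = 58956 + 1156*sqrt(19)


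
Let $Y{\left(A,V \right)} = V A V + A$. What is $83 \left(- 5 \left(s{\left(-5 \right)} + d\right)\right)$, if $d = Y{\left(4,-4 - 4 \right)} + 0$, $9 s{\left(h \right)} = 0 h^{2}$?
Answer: $-107900$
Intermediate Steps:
$Y{\left(A,V \right)} = A + A V^{2}$ ($Y{\left(A,V \right)} = A V V + A = A V^{2} + A = A + A V^{2}$)
$s{\left(h \right)} = 0$ ($s{\left(h \right)} = \frac{0 h^{2}}{9} = \frac{1}{9} \cdot 0 = 0$)
$d = 260$ ($d = 4 \left(1 + \left(-4 - 4\right)^{2}\right) + 0 = 4 \left(1 + \left(-8\right)^{2}\right) + 0 = 4 \left(1 + 64\right) + 0 = 4 \cdot 65 + 0 = 260 + 0 = 260$)
$83 \left(- 5 \left(s{\left(-5 \right)} + d\right)\right) = 83 \left(- 5 \left(0 + 260\right)\right) = 83 \left(\left(-5\right) 260\right) = 83 \left(-1300\right) = -107900$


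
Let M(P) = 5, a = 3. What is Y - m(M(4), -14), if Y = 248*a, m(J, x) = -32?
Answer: 776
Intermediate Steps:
Y = 744 (Y = 248*3 = 744)
Y - m(M(4), -14) = 744 - 1*(-32) = 744 + 32 = 776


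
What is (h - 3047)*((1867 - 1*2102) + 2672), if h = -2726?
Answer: -14068801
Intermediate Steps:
(h - 3047)*((1867 - 1*2102) + 2672) = (-2726 - 3047)*((1867 - 1*2102) + 2672) = -5773*((1867 - 2102) + 2672) = -5773*(-235 + 2672) = -5773*2437 = -14068801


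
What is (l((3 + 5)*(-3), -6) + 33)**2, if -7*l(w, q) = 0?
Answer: 1089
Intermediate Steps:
l(w, q) = 0 (l(w, q) = -1/7*0 = 0)
(l((3 + 5)*(-3), -6) + 33)**2 = (0 + 33)**2 = 33**2 = 1089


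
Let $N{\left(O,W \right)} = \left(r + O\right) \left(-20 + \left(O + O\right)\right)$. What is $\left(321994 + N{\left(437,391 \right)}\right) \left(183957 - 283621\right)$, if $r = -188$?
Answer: $-53284360960$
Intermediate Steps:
$N{\left(O,W \right)} = \left(-188 + O\right) \left(-20 + 2 O\right)$ ($N{\left(O,W \right)} = \left(-188 + O\right) \left(-20 + \left(O + O\right)\right) = \left(-188 + O\right) \left(-20 + 2 O\right)$)
$\left(321994 + N{\left(437,391 \right)}\right) \left(183957 - 283621\right) = \left(321994 + \left(3760 - 173052 + 2 \cdot 437^{2}\right)\right) \left(183957 - 283621\right) = \left(321994 + \left(3760 - 173052 + 2 \cdot 190969\right)\right) \left(-99664\right) = \left(321994 + \left(3760 - 173052 + 381938\right)\right) \left(-99664\right) = \left(321994 + 212646\right) \left(-99664\right) = 534640 \left(-99664\right) = -53284360960$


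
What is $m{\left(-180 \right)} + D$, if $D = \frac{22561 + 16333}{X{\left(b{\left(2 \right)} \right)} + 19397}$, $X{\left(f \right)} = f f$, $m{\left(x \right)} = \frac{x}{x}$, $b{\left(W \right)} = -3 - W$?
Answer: $\frac{29158}{9711} \approx 3.0026$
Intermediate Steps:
$m{\left(x \right)} = 1$
$X{\left(f \right)} = f^{2}$
$D = \frac{19447}{9711}$ ($D = \frac{22561 + 16333}{\left(-3 - 2\right)^{2} + 19397} = \frac{38894}{\left(-3 - 2\right)^{2} + 19397} = \frac{38894}{\left(-5\right)^{2} + 19397} = \frac{38894}{25 + 19397} = \frac{38894}{19422} = 38894 \cdot \frac{1}{19422} = \frac{19447}{9711} \approx 2.0026$)
$m{\left(-180 \right)} + D = 1 + \frac{19447}{9711} = \frac{29158}{9711}$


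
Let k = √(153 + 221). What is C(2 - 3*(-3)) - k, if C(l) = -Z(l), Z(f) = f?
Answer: -11 - √374 ≈ -30.339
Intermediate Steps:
C(l) = -l
k = √374 ≈ 19.339
C(2 - 3*(-3)) - k = -(2 - 3*(-3)) - √374 = -(2 + 9) - √374 = -1*11 - √374 = -11 - √374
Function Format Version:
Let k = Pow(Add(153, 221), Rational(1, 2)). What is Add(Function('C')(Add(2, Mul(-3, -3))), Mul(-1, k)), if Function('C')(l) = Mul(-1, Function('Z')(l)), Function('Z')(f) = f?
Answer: Add(-11, Mul(-1, Pow(374, Rational(1, 2)))) ≈ -30.339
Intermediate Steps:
Function('C')(l) = Mul(-1, l)
k = Pow(374, Rational(1, 2)) ≈ 19.339
Add(Function('C')(Add(2, Mul(-3, -3))), Mul(-1, k)) = Add(Mul(-1, Add(2, Mul(-3, -3))), Mul(-1, Pow(374, Rational(1, 2)))) = Add(Mul(-1, Add(2, 9)), Mul(-1, Pow(374, Rational(1, 2)))) = Add(Mul(-1, 11), Mul(-1, Pow(374, Rational(1, 2)))) = Add(-11, Mul(-1, Pow(374, Rational(1, 2))))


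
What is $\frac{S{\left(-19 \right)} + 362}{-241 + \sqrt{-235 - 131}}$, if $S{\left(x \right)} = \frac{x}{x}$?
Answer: $- \frac{87483}{58447} - \frac{363 i \sqrt{366}}{58447} \approx -1.4968 - 0.11882 i$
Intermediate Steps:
$S{\left(x \right)} = 1$
$\frac{S{\left(-19 \right)} + 362}{-241 + \sqrt{-235 - 131}} = \frac{1 + 362}{-241 + \sqrt{-235 - 131}} = \frac{363}{-241 + \sqrt{-366}} = \frac{363}{-241 + i \sqrt{366}}$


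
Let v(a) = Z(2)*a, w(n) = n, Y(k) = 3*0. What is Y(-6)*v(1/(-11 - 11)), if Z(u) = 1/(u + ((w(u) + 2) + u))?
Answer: 0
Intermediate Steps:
Y(k) = 0
Z(u) = 1/(2 + 3*u) (Z(u) = 1/(u + ((u + 2) + u)) = 1/(u + ((2 + u) + u)) = 1/(u + (2 + 2*u)) = 1/(2 + 3*u))
v(a) = a/8 (v(a) = a/(2 + 3*2) = a/(2 + 6) = a/8)
Y(-6)*v(1/(-11 - 11)) = 0*(1/(8*(-11 - 11))) = 0*((1/8)/(-22)) = 0*((1/8)*(-1/22)) = 0*(-1/176) = 0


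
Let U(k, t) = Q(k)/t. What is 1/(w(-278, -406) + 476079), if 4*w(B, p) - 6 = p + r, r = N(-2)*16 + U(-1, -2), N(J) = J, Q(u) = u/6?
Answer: 48/22846609 ≈ 2.1010e-6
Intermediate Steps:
Q(u) = u/6 (Q(u) = u*(⅙) = u/6)
U(k, t) = k/(6*t) (U(k, t) = (k/6)/t = k/(6*t))
r = -383/12 (r = -2*16 + (⅙)*(-1)/(-2) = -32 + (⅙)*(-1)*(-½) = -32 + 1/12 = -383/12 ≈ -31.917)
w(B, p) = -311/48 + p/4 (w(B, p) = 3/2 + (p - 383/12)/4 = 3/2 + (-383/12 + p)/4 = 3/2 + (-383/48 + p/4) = -311/48 + p/4)
1/(w(-278, -406) + 476079) = 1/((-311/48 + (¼)*(-406)) + 476079) = 1/((-311/48 - 203/2) + 476079) = 1/(-5183/48 + 476079) = 1/(22846609/48) = 48/22846609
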